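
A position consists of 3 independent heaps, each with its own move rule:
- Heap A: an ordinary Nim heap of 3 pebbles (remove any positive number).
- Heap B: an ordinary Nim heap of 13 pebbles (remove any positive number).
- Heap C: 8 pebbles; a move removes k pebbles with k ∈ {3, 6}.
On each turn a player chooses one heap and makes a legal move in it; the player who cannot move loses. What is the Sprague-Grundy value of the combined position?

12

Heap A is a plain Nim heap of size 3, so its Grundy value is 3.
Heap B is a plain Nim heap of size 13, so its Grundy value is 13.
For heap C, compute g(0), g(1), … with moves {3, 6}:
g(0) = mex{} = 0
g(1) = mex{} = 0
g(2) = mex{} = 0
g(3) = mex{0} = 1
g(4) = mex{0} = 1
g(5) = mex{0} = 1
g(6) = mex{0,1} = 2
g(7) = mex{0,1} = 2
g(8) = mex{0,1} = 2
So g(8) = 2.
By the Sprague-Grundy theorem, the Grundy value of a sum of independent games is the XOR of the component values.
Combined value = 3 XOR 13 XOR 2 = 12.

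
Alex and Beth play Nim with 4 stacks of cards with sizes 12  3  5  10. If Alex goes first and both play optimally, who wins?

Beth wins

In binary:
  1100  (12)
  0011  (3)
  0101  (5)
  1010  (10)
  ----
  0000  (0)
The nim-sum is 0, so this is a P-position: the player to move is in a losing position under optimal play; Alex is about to move from it and so loses — Beth wins.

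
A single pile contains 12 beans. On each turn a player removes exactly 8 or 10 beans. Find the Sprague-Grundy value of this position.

Compute g(0), g(1), … for moves {8, 10}:
g(0) = mex{} = 0
g(1) = mex{} = 0
g(2) = mex{} = 0
g(3) = mex{} = 0
g(4) = mex{} = 0
g(5) = mex{} = 0
g(6) = mex{} = 0
g(7) = mex{} = 0
g(8) = mex{0} = 1
g(9) = mex{0} = 1
g(10) = mex{0} = 1
g(11) = mex{0} = 1
g(12) = mex{0} = 1
So g(12) = 1.

1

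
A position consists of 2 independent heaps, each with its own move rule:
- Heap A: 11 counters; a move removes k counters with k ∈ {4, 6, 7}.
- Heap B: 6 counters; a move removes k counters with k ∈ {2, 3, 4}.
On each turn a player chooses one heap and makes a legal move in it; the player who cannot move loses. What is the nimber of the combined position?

0

For heap A, compute g(0), g(1), … with moves {4, 6, 7}:
k:     0  1  2  3  4  5  6  7  8  9 10 11
g(k):  0  0  0  0  1  1  1  1  2  2  2  0
So g(11) = 0.
Grundy values for heap B (subtraction set {2, 3, 4}):
k:     0  1  2  3  4  5  6
g(k):  0  0  1  1  2  2  0
So g(6) = 0.
By the Sprague-Grundy theorem, the Grundy value of a sum of independent games is the XOR of the component values.
Combined value = 0 XOR 0 = 0.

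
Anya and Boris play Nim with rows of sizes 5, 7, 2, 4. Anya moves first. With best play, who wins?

Anya wins

Nim-sum: 5 XOR 7 XOR 2 XOR 4 = 4.
The nim-sum is 4 ≠ 0, so this is an N-position: the player to move can win; Anya has a winning move.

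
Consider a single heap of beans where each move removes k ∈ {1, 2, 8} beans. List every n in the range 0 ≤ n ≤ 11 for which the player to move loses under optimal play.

Grundy values for subtraction set {1, 2, 8}:
g(0) = mex{} = 0
g(1) = mex{0} = 1
g(2) = mex{0,1} = 2
g(3) = mex{1,2} = 0
g(4) = mex{0,2} = 1
g(5) = mex{0,1} = 2
g(6) = mex{1,2} = 0
g(7) = mex{0,2} = 1
g(8) = mex{0,1} = 2
g(9) = mex{1,2} = 0
g(10) = mex{0,2} = 1
g(11) = mex{0,1} = 2
The P-positions (g = 0) in 0..11 are 0, 3, 6, 9.

0, 3, 6, 9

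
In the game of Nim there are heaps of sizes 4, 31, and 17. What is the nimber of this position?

10

Compute the nim-sum pairwise:
4 ⊕ 31 = 27
27 ⊕ 17 = 10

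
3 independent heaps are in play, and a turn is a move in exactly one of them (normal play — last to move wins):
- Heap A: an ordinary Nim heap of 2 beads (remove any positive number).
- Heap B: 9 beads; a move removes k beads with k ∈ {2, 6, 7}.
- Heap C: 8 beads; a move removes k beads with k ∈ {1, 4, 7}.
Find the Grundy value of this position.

2

Heap A is a plain Nim heap of size 2, so its Grundy value is 2.
Build the Grundy sequence for heap B with g(k) = mex{g(k−s) : s ∈ {2, 6, 7}, s ≤ k}:
g(0) = mex{} = 0
g(1) = mex{} = 0
g(2) = mex{0} = 1
g(3) = mex{0} = 1
g(4) = mex{1} = 0
g(5) = mex{1} = 0
g(6) = mex{0} = 1
g(7) = mex{0} = 1
g(8) = mex{0,1} = 2
g(9) = mex{1} = 0
So g(9) = 0.
Build the Grundy sequence for heap C with g(k) = mex{g(k−s) : s ∈ {1, 4, 7}, s ≤ k}:
g(0) = mex{} = 0
g(1) = mex{0} = 1
g(2) = mex{1} = 0
g(3) = mex{0} = 1
g(4) = mex{0,1} = 2
g(5) = mex{1,2} = 0
g(6) = mex{0} = 1
g(7) = mex{0,1} = 2
g(8) = mex{1,2} = 0
So g(8) = 0.
The value of a disjunctive sum is the nim-sum of the parts.
Combined value = 2 XOR 0 XOR 0 = 2.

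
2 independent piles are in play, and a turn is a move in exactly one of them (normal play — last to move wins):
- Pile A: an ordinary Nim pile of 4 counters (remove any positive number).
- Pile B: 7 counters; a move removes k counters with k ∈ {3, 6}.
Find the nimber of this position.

6

Pile A is a plain Nim pile of size 4, so its Grundy value is 4.
For pile B, compute g(0), g(1), … with moves {3, 6}:
g(0) = mex{} = 0
g(1) = mex{} = 0
g(2) = mex{} = 0
g(3) = mex{0} = 1
g(4) = mex{0} = 1
g(5) = mex{0} = 1
g(6) = mex{0,1} = 2
g(7) = mex{0,1} = 2
So g(7) = 2.
By the Sprague-Grundy theorem, the Grundy value of a sum of independent games is the XOR of the component values.
Combined value = 4 ⊕ 2 = 6.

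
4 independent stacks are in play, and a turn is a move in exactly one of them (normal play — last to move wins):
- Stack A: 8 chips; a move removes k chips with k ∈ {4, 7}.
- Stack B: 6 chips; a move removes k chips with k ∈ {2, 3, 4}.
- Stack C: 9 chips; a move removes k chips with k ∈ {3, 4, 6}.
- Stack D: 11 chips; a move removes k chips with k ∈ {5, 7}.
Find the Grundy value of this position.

0

Build the Grundy sequence for stack A with g(k) = mex{g(k−s) : s ∈ {4, 7}, s ≤ k}:
k:     0  1  2  3  4  5  6  7  8
g(k):  0  0  0  0  1  1  1  1  2
So g(8) = 2.
Build the Grundy sequence for stack B with g(k) = mex{g(k−s) : s ∈ {2, 3, 4}, s ≤ k}:
k:     0  1  2  3  4  5  6
g(k):  0  0  1  1  2  2  0
So g(6) = 0.
For stack C, compute g(0), g(1), … with moves {3, 4, 6}:
g(0) = mex{} = 0
g(1) = mex{} = 0
g(2) = mex{} = 0
g(3) = mex{0} = 1
g(4) = mex{0} = 1
g(5) = mex{0} = 1
g(6) = mex{0,1} = 2
g(7) = mex{0,1} = 2
g(8) = mex{0,1} = 2
g(9) = mex{1,2} = 0
So g(9) = 0.
Grundy values for stack D (subtraction set {5, 7}):
g(0) = mex{} = 0
g(1) = mex{} = 0
g(2) = mex{} = 0
g(3) = mex{} = 0
g(4) = mex{} = 0
g(5) = mex{0} = 1
g(6) = mex{0} = 1
g(7) = mex{0} = 1
g(8) = mex{0} = 1
g(9) = mex{0} = 1
g(10) = mex{0,1} = 2
g(11) = mex{0,1} = 2
So g(11) = 2.
By the Sprague-Grundy theorem, the Grundy value of a sum of independent games is the XOR of the component values.
Combined value = 2 XOR 0 XOR 0 XOR 2 = 0.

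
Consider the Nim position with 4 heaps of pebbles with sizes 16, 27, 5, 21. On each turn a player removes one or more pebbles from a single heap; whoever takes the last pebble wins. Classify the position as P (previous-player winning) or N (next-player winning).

N-position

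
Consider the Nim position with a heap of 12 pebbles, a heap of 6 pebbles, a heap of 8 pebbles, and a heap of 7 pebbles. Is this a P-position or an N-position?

N-position

Compute the nim-sum pairwise:
12 ^ 6 = 10
10 ^ 8 = 2
2 ^ 7 = 5
The nim-sum is 5 ≠ 0, so this is an N-position: the player to move can win.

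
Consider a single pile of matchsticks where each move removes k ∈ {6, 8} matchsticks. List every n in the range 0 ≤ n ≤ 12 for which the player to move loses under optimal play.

0, 1, 2, 3, 4, 5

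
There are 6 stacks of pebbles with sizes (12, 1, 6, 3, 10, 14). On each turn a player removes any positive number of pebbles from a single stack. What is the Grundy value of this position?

Compute the nim-sum pairwise:
12 XOR 1 = 13
13 XOR 6 = 11
11 XOR 3 = 8
8 XOR 10 = 2
2 XOR 14 = 12

12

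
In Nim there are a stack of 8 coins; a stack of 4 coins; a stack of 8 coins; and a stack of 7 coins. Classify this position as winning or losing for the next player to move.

Winning position

Nim-sum: 8 XOR 4 XOR 8 XOR 7 = 3.
The nim-sum is 3 ≠ 0, so this is an N-position: the player to move can win.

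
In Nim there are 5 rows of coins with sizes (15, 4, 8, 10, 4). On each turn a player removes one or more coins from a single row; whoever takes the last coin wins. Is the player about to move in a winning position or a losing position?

Winning position

Nim-sum: 15 ^ 4 ^ 8 ^ 10 ^ 4 = 13.
The nim-sum is 13 ≠ 0, so this is an N-position: the player to move can win.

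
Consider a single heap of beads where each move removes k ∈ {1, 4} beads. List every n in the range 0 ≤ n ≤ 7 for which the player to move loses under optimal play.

0, 2, 5, 7

Compute g(0), g(1), … for moves {1, 4}:
g(0) = mex{} = 0
g(1) = mex{0} = 1
g(2) = mex{1} = 0
g(3) = mex{0} = 1
g(4) = mex{0,1} = 2
g(5) = mex{1,2} = 0
g(6) = mex{0} = 1
g(7) = mex{1} = 0
The P-positions (g = 0) in 0..7 are 0, 2, 5, 7.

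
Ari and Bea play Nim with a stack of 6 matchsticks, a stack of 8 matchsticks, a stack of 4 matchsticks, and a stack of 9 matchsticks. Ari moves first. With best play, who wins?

Nim-sum: 6 ^ 8 ^ 4 ^ 9 = 3.
The nim-sum is 3 ≠ 0, so this is an N-position: the player to move can win; Ari has a winning move.

Ari wins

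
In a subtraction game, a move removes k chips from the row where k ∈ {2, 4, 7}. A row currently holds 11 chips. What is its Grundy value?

Grundy values for subtraction set {2, 4, 7}:
k:     0  1  2  3  4  5  6  7  8  9 10 11
g(k):  0  0  1  1  2  2  0  3  1  0  2  1
So g(11) = 1.

1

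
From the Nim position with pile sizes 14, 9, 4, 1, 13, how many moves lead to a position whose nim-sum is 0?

Compute the nim-sum pairwise:
14 ^ 9 = 7
7 ^ 4 = 3
3 ^ 1 = 2
2 ^ 13 = 15
The overall nim-sum is X = 15. A pile of size p has a winning move iff p XOR X < p (reduce it to p XOR X).
  14: 14 XOR 15 = 1 < 14 — winning move (to 1).
  9: 9 XOR 15 = 6 < 9 — winning move (to 6).
  4: 4 XOR 15 = 11 ≥ 4 — no move.
  1: 1 XOR 15 = 14 ≥ 1 — no move.
  13: 13 XOR 15 = 2 < 13 — winning move (to 2).
That gives 3 winning moves.

3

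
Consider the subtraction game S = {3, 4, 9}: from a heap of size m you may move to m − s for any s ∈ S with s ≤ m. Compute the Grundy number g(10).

Compute g(0), g(1), … for moves {3, 4, 9}:
g(0) = mex{} = 0
g(1) = mex{} = 0
g(2) = mex{} = 0
g(3) = mex{0} = 1
g(4) = mex{0} = 1
g(5) = mex{0} = 1
g(6) = mex{0,1} = 2
g(7) = mex{1} = 0
g(8) = mex{1} = 0
g(9) = mex{0,1,2} = 3
g(10) = mex{0,2} = 1
So g(10) = 1.

1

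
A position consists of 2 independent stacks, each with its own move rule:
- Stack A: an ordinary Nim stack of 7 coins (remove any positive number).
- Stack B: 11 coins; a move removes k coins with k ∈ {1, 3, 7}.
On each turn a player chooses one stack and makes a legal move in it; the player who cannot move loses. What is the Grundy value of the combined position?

6

Stack A is a plain Nim stack of size 7, so its Grundy value is 7.
Build the Grundy sequence for stack B with g(k) = mex{g(k−s) : s ∈ {1, 3, 7}, s ≤ k}:
g(0) = mex{} = 0
g(1) = mex{0} = 1
g(2) = mex{1} = 0
g(3) = mex{0} = 1
g(4) = mex{1} = 0
g(5) = mex{0} = 1
g(6) = mex{1} = 0
g(7) = mex{0} = 1
g(8) = mex{1} = 0
g(9) = mex{0} = 1
g(10) = mex{1} = 0
g(11) = mex{0} = 1
So g(11) = 1.
The value of a disjunctive sum is the nim-sum of the parts.
Combined value = 7 XOR 1 = 6.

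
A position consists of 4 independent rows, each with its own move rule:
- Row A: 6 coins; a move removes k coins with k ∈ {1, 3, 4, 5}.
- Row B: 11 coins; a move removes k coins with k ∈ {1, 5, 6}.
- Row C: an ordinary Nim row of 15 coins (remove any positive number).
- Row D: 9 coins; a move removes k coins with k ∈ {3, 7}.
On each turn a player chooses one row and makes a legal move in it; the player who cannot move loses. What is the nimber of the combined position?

12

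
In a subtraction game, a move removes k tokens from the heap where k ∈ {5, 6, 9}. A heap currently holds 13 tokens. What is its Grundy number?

2

Compute g(0), g(1), … for moves {5, 6, 9}:
k:     0  1  2  3  4  5  6  7  8  9 10 11 12 13
g(k):  0  0  0  0  0  1  1  1  1  1  2  2  2  2
So g(13) = 2.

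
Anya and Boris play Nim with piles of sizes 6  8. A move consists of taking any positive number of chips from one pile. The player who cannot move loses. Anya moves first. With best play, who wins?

Anya wins

Compute the nim-sum pairwise:
6 ⊕ 8 = 14
The nim-sum is 14 ≠ 0, so this is an N-position: the player to move can win; Anya has a winning move.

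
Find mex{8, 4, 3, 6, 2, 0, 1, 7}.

5

The values 0, 1, 2, 3, 4 are all present; 5 is the first non-negative integer missing from the set.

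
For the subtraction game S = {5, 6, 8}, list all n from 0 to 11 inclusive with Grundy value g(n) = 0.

0, 1, 2, 3, 4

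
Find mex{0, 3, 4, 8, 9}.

0 is in the set but 1 is not, so the mex is 1.

1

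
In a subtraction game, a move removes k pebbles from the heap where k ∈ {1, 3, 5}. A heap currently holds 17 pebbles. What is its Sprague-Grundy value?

1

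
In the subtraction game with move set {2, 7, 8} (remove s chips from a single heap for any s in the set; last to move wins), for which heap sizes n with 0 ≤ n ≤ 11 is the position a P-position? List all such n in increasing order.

Compute g(0), g(1), … for moves {2, 7, 8}:
g(0) = mex{} = 0
g(1) = mex{} = 0
g(2) = mex{0} = 1
g(3) = mex{0} = 1
g(4) = mex{1} = 0
g(5) = mex{1} = 0
g(6) = mex{0} = 1
g(7) = mex{0} = 1
g(8) = mex{0,1} = 2
g(9) = mex{0,1} = 2
g(10) = mex{1,2} = 0
g(11) = mex{0,1,2} = 3
The P-positions (g = 0) in 0..11 are 0, 1, 4, 5, 10.

0, 1, 4, 5, 10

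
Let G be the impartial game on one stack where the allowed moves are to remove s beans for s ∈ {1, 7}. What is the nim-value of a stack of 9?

1

Grundy values for subtraction set {1, 7}:
k:     0  1  2  3  4  5  6  7  8  9
g(k):  0  1  0  1  0  1  0  1  0  1
So g(9) = 1.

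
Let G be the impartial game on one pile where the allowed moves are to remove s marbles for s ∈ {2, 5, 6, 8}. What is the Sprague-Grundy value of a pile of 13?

Grundy values for subtraction set {2, 5, 6, 8}:
k:     0  1  2  3  4  5  6  7  8  9 10 11 12 13
g(k):  0  0  1  1  0  2  1  3  2  2  3  0  2  1
So g(13) = 1.

1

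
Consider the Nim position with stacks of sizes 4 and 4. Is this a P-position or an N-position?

Bitwise XOR of the heap sizes:
  100  (4)
  100  (4)
  ---
  000  (0)
The nim-sum is 0, so this is a P-position: the player to move is in a losing position under optimal play.

P-position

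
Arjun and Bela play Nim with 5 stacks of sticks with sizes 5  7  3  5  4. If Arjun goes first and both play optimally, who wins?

Bela wins

Compute the nim-sum pairwise:
5 ^ 7 = 2
2 ^ 3 = 1
1 ^ 5 = 4
4 ^ 4 = 0
The nim-sum is 0, so this is a P-position: the player to move is in a losing position under optimal play; Arjun is about to move from it and so loses — Bela wins.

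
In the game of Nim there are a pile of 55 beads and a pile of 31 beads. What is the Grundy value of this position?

40

Write each in binary and XOR column by column:
  110111  (55)
  011111  (31)
  ------
  101000  (40)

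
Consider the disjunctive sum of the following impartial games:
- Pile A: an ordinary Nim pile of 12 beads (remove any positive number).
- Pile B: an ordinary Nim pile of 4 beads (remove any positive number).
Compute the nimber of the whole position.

Pile A is a plain Nim pile of size 12, so its Grundy value is 12.
Pile B is a plain Nim pile of size 4, so its Grundy value is 4.
By the Sprague-Grundy theorem, the Grundy value of a sum of independent games is the XOR of the component values.
Combined value = 12 XOR 4 = 8.

8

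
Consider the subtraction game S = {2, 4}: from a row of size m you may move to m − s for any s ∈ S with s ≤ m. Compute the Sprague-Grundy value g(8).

Build the Grundy sequence with g(k) = mex{g(k−s) : s ∈ {2, 4}, s ≤ k}:
g(0) = mex{} = 0
g(1) = mex{} = 0
g(2) = mex{0} = 1
g(3) = mex{0} = 1
g(4) = mex{0,1} = 2
g(5) = mex{0,1} = 2
g(6) = mex{1,2} = 0
g(7) = mex{1,2} = 0
g(8) = mex{0,2} = 1
So g(8) = 1.

1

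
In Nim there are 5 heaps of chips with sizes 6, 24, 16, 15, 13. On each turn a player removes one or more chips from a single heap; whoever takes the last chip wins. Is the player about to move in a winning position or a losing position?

Winning position

Bitwise XOR of the heap sizes:
  00110  (6)
  11000  (24)
  10000  (16)
  01111  (15)
  01101  (13)
  -----
  01100  (12)
The nim-sum is 12 ≠ 0, so this is an N-position: the player to move can win.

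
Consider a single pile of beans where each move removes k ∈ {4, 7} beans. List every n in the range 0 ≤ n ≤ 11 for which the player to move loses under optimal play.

0, 1, 2, 3, 11

Compute g(0), g(1), … for moves {4, 7}:
k:     0  1  2  3  4  5  6  7  8  9 10 11
g(k):  0  0  0  0  1  1  1  1  2  2  2  0
The P-positions (g = 0) in 0..11 are 0, 1, 2, 3, 11.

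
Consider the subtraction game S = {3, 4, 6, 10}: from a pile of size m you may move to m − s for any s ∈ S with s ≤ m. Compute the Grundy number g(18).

Build the Grundy sequence with g(k) = mex{g(k−s) : s ∈ {3, 4, 6, 10}, s ≤ k}:
k:     0  1  2  3  4  5  6  7  8  9 10 11 12 13 14 15 16 17 18
g(k):  0  0  0  1  1  1  2  2  2  0  3  3  1  4  0  2  0  1  3
So g(18) = 3.

3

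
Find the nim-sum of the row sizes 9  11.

2

Nim-sum: 9 XOR 11 = 2.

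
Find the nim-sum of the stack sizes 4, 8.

Nim-sum: 4 ^ 8 = 12.

12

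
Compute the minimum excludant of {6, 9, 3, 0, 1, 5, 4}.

2

The values 0, 1 are all present; 2 is the first non-negative integer missing from the set.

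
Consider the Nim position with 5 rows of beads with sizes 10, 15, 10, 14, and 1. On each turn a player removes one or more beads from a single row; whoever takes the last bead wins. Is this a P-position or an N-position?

P-position

Write each in binary and XOR column by column:
  1010  (10)
  1111  (15)
  1010  (10)
  1110  (14)
  0001  (1)
  ----
  0000  (0)
The nim-sum is 0, so this is a P-position: the player to move is in a losing position under optimal play.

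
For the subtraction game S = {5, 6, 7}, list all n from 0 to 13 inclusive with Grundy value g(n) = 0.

Build the Grundy sequence with g(k) = mex{g(k−s) : s ∈ {5, 6, 7}, s ≤ k}:
g(0) = mex{} = 0
g(1) = mex{} = 0
g(2) = mex{} = 0
g(3) = mex{} = 0
g(4) = mex{} = 0
g(5) = mex{0} = 1
g(6) = mex{0} = 1
g(7) = mex{0} = 1
g(8) = mex{0} = 1
g(9) = mex{0} = 1
g(10) = mex{0,1} = 2
g(11) = mex{0,1} = 2
g(12) = mex{1} = 0
g(13) = mex{1} = 0
The P-positions (g = 0) in 0..13 are 0, 1, 2, 3, 4, 12, 13.

0, 1, 2, 3, 4, 12, 13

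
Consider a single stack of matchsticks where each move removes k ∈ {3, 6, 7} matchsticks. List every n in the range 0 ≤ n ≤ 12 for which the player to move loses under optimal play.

0, 1, 2, 10, 11, 12

Build the Grundy sequence with g(k) = mex{g(k−s) : s ∈ {3, 6, 7}, s ≤ k}:
k:     0  1  2  3  4  5  6  7  8  9 10 11 12
g(k):  0  0  0  1  1  1  2  2  2  3  0  0  0
The P-positions (g = 0) in 0..12 are 0, 1, 2, 10, 11, 12.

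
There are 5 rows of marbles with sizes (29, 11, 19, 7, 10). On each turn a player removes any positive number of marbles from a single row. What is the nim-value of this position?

In binary:
  11101  (29)
  01011  (11)
  10011  (19)
  00111  (7)
  01010  (10)
  -----
  01000  (8)

8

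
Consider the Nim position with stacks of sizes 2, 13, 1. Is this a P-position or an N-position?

N-position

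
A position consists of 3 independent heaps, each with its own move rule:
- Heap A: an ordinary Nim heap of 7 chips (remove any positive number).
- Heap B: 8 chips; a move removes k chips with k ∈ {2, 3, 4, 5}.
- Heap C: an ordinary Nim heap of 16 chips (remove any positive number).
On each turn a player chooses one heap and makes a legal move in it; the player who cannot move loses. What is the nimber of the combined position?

23

Heap A is a plain Nim heap of size 7, so its Grundy value is 7.
Grundy values for heap B (subtraction set {2, 3, 4, 5}):
g(0) = mex{} = 0
g(1) = mex{} = 0
g(2) = mex{0} = 1
g(3) = mex{0} = 1
g(4) = mex{0,1} = 2
g(5) = mex{0,1} = 2
g(6) = mex{0,1,2} = 3
g(7) = mex{1,2} = 0
g(8) = mex{1,2,3} = 0
So g(8) = 0.
Heap C is a plain Nim heap of size 16, so its Grundy value is 16.
The value of a disjunctive sum is the nim-sum of the parts.
Combined value = 7 XOR 0 XOR 16 = 23.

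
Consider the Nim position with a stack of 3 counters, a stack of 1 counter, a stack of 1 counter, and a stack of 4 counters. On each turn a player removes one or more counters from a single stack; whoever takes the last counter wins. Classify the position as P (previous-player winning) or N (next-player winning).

N-position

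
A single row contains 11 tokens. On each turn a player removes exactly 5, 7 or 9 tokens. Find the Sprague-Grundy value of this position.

2

Grundy values for subtraction set {5, 7, 9}:
k:     0  1  2  3  4  5  6  7  8  9 10 11
g(k):  0  0  0  0  0  1  1  1  1  1  2  2
So g(11) = 2.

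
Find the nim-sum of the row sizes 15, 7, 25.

Compute the nim-sum pairwise:
15 ^ 7 = 8
8 ^ 25 = 17

17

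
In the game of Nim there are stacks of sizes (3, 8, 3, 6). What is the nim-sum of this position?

14

Nim-sum: 3 ⊕ 8 ⊕ 3 ⊕ 6 = 14.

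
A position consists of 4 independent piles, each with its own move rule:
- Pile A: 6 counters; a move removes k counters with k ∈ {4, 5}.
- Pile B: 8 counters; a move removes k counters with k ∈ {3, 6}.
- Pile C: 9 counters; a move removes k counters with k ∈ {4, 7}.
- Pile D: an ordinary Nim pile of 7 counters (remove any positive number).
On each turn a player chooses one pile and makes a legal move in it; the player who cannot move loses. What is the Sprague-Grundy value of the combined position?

6

Build the Grundy sequence for pile A with g(k) = mex{g(k−s) : s ∈ {4, 5}, s ≤ k}:
g(0) = mex{} = 0
g(1) = mex{} = 0
g(2) = mex{} = 0
g(3) = mex{} = 0
g(4) = mex{0} = 1
g(5) = mex{0} = 1
g(6) = mex{0} = 1
So g(6) = 1.
For pile B, compute g(0), g(1), … with moves {3, 6}:
g(0) = mex{} = 0
g(1) = mex{} = 0
g(2) = mex{} = 0
g(3) = mex{0} = 1
g(4) = mex{0} = 1
g(5) = mex{0} = 1
g(6) = mex{0,1} = 2
g(7) = mex{0,1} = 2
g(8) = mex{0,1} = 2
So g(8) = 2.
Grundy values for pile C (subtraction set {4, 7}):
k:     0  1  2  3  4  5  6  7  8  9
g(k):  0  0  0  0  1  1  1  1  2  2
So g(9) = 2.
Pile D is a plain Nim pile of size 7, so its Grundy value is 7.
By the Sprague-Grundy theorem, the Grundy value of a sum of independent games is the XOR of the component values.
Combined value = 1 XOR 2 XOR 2 XOR 7 = 6.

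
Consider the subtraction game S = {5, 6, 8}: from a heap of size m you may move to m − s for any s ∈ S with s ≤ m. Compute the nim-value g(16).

Build the Grundy sequence with g(k) = mex{g(k−s) : s ∈ {5, 6, 8}, s ≤ k}:
k:     0  1  2  3  4  5  6  7  8  9 10 11 12 13 14 15 16
g(k):  0  0  0  0  0  1  1  1  1  1  2  2  2  0  0  0  0
So g(16) = 0.

0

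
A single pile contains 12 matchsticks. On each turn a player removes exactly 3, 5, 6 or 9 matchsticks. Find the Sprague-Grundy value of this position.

0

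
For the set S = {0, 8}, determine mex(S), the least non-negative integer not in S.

1

0 is in the set but 1 is not, so the mex is 1.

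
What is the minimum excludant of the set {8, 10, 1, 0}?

The values 0, 1 are all present; 2 is the first non-negative integer missing from the set.

2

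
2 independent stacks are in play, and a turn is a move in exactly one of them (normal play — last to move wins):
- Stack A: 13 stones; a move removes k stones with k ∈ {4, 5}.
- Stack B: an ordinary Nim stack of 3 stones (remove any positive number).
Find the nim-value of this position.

2

For stack A, compute g(0), g(1), … with moves {4, 5}:
g(0) = mex{} = 0
g(1) = mex{} = 0
g(2) = mex{} = 0
g(3) = mex{} = 0
g(4) = mex{0} = 1
g(5) = mex{0} = 1
g(6) = mex{0} = 1
g(7) = mex{0} = 1
g(8) = mex{0,1} = 2
g(9) = mex{1} = 0
g(10) = mex{1} = 0
g(11) = mex{1} = 0
g(12) = mex{1,2} = 0
g(13) = mex{0,2} = 1
So g(13) = 1.
Stack B is a plain Nim stack of size 3, so its Grundy value is 3.
By the Sprague-Grundy theorem, the Grundy value of a sum of independent games is the XOR of the component values.
Combined value = 1 ⊕ 3 = 2.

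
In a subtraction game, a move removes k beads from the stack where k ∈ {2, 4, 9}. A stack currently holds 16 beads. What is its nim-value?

2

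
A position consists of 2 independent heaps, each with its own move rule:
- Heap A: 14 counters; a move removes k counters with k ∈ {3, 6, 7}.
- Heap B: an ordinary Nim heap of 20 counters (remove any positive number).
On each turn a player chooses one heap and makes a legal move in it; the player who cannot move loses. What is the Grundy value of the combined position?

For heap A, compute g(0), g(1), … with moves {3, 6, 7}:
k:     0  1  2  3  4  5  6  7  8  9 10 11 12 13 14
g(k):  0  0  0  1  1  1  2  2  2  3  0  0  0  1  1
So g(14) = 1.
Heap B is a plain Nim heap of size 20, so its Grundy value is 20.
By the Sprague-Grundy theorem, the Grundy value of a sum of independent games is the XOR of the component values.
Combined value = 1 ⊕ 20 = 21.

21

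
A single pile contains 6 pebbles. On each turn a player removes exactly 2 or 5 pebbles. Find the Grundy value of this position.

1

Build the Grundy sequence with g(k) = mex{g(k−s) : s ∈ {2, 5}, s ≤ k}:
g(0) = mex{} = 0
g(1) = mex{} = 0
g(2) = mex{0} = 1
g(3) = mex{0} = 1
g(4) = mex{1} = 0
g(5) = mex{0,1} = 2
g(6) = mex{0} = 1
So g(6) = 1.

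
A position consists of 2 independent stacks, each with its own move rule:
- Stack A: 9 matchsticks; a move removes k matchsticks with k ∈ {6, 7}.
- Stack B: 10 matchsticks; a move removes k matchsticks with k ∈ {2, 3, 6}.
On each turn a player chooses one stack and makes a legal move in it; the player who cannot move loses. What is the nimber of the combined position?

1

Grundy values for stack A (subtraction set {6, 7}):
g(0) = mex{} = 0
g(1) = mex{} = 0
g(2) = mex{} = 0
g(3) = mex{} = 0
g(4) = mex{} = 0
g(5) = mex{} = 0
g(6) = mex{0} = 1
g(7) = mex{0} = 1
g(8) = mex{0} = 1
g(9) = mex{0} = 1
So g(9) = 1.
Grundy values for stack B (subtraction set {2, 3, 6}):
k:     0  1  2  3  4  5  6  7  8  9 10
g(k):  0  0  1  1  2  0  3  1  2  0  0
So g(10) = 0.
The value of a disjunctive sum is the nim-sum of the parts.
Combined value = 1 ⊕ 0 = 1.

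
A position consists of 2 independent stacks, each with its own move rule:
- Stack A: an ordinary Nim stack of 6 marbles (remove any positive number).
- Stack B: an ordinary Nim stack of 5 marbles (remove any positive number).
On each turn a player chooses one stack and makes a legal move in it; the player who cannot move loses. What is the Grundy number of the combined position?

Stack A is a plain Nim stack of size 6, so its Grundy value is 6.
Stack B is a plain Nim stack of size 5, so its Grundy value is 5.
The value of a disjunctive sum is the nim-sum of the parts.
Combined value = 6 XOR 5 = 3.

3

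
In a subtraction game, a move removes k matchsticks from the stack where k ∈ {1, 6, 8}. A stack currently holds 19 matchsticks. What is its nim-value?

Compute g(0), g(1), … for moves {1, 6, 8}:
k:     0  1  2  3  4  5  6  7  8  9 10 11 12 13 14 15 16 17 18 19
g(k):  0  1  0  1  0  1  2  0  1  0  1  0  1  2  0  1  0  1  0  1
So g(19) = 1.

1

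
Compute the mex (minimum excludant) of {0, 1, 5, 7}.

The values 0, 1 are all present; 2 is the first non-negative integer missing from the set.

2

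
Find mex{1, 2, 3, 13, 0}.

4

The values 0, 1, 2, 3 are all present; 4 is the first non-negative integer missing from the set.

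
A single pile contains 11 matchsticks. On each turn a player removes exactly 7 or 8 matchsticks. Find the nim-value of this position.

1

Grundy values for subtraction set {7, 8}:
g(0) = mex{} = 0
g(1) = mex{} = 0
g(2) = mex{} = 0
g(3) = mex{} = 0
g(4) = mex{} = 0
g(5) = mex{} = 0
g(6) = mex{} = 0
g(7) = mex{0} = 1
g(8) = mex{0} = 1
g(9) = mex{0} = 1
g(10) = mex{0} = 1
g(11) = mex{0} = 1
So g(11) = 1.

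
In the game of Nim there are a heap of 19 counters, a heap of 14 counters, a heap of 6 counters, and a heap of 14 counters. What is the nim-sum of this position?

Nim-sum: 19 ^ 14 ^ 6 ^ 14 = 21.

21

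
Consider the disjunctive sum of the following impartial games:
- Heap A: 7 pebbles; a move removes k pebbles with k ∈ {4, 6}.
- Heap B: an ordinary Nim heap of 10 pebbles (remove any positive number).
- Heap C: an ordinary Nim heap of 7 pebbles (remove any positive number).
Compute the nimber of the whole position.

12

For heap A, compute g(0), g(1), … with moves {4, 6}:
k:     0  1  2  3  4  5  6  7
g(k):  0  0  0  0  1  1  1  1
So g(7) = 1.
Heap B is a plain Nim heap of size 10, so its Grundy value is 10.
Heap C is a plain Nim heap of size 7, so its Grundy value is 7.
By the Sprague-Grundy theorem, the Grundy value of a sum of independent games is the XOR of the component values.
Combined value = 1 ⊕ 10 ⊕ 7 = 12.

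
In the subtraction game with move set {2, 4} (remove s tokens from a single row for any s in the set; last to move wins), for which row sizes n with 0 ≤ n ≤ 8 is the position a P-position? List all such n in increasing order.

Compute g(0), g(1), … for moves {2, 4}:
k:     0  1  2  3  4  5  6  7  8
g(k):  0  0  1  1  2  2  0  0  1
The P-positions (g = 0) in 0..8 are 0, 1, 6, 7.

0, 1, 6, 7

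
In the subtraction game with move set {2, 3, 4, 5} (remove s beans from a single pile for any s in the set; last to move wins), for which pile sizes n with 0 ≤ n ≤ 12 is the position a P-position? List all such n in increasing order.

0, 1, 7, 8

Grundy values for subtraction set {2, 3, 4, 5}:
g(0) = mex{} = 0
g(1) = mex{} = 0
g(2) = mex{0} = 1
g(3) = mex{0} = 1
g(4) = mex{0,1} = 2
g(5) = mex{0,1} = 2
g(6) = mex{0,1,2} = 3
g(7) = mex{1,2} = 0
g(8) = mex{1,2,3} = 0
g(9) = mex{0,2,3} = 1
g(10) = mex{0,2,3} = 1
g(11) = mex{0,1,3} = 2
g(12) = mex{0,1} = 2
The P-positions (g = 0) in 0..12 are 0, 1, 7, 8.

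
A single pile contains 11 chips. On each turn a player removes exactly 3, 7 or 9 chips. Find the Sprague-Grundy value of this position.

3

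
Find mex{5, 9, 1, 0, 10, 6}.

The values 0, 1 are all present; 2 is the first non-negative integer missing from the set.

2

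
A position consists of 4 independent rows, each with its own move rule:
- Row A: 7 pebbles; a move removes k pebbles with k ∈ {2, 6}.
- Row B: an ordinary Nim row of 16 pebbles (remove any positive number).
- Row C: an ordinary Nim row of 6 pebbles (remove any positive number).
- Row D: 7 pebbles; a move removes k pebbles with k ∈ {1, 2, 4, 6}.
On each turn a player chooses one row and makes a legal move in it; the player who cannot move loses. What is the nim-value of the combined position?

19

For row A, compute g(0), g(1), … with moves {2, 6}:
k:     0  1  2  3  4  5  6  7
g(k):  0  0  1  1  0  0  1  1
So g(7) = 1.
Row B is a plain Nim row of size 16, so its Grundy value is 16.
Row C is a plain Nim row of size 6, so its Grundy value is 6.
For row D, compute g(0), g(1), … with moves {1, 2, 4, 6}:
g(0) = mex{} = 0
g(1) = mex{0} = 1
g(2) = mex{0,1} = 2
g(3) = mex{1,2} = 0
g(4) = mex{0,2} = 1
g(5) = mex{0,1} = 2
g(6) = mex{0,1,2} = 3
g(7) = mex{0,1,2,3} = 4
So g(7) = 4.
By the Sprague-Grundy theorem, the Grundy value of a sum of independent games is the XOR of the component values.
Combined value = 1 ⊕ 16 ⊕ 6 ⊕ 4 = 19.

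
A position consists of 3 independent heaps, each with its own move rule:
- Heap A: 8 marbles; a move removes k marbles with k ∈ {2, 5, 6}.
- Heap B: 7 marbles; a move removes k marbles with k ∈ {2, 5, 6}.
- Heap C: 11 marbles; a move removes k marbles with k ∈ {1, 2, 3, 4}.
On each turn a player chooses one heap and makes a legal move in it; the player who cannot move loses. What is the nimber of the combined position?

2

Grundy values for heap A (subtraction set {2, 5, 6}):
k:     0  1  2  3  4  5  6  7  8
g(k):  0  0  1  1  0  2  1  3  0
So g(8) = 0.
Build the Grundy sequence for heap B with g(k) = mex{g(k−s) : s ∈ {2, 5, 6}, s ≤ k}:
g(0) = mex{} = 0
g(1) = mex{} = 0
g(2) = mex{0} = 1
g(3) = mex{0} = 1
g(4) = mex{1} = 0
g(5) = mex{0,1} = 2
g(6) = mex{0} = 1
g(7) = mex{0,1,2} = 3
So g(7) = 3.
For heap C, compute g(0), g(1), … with moves {1, 2, 3, 4}:
g(0) = mex{} = 0
g(1) = mex{0} = 1
g(2) = mex{0,1} = 2
g(3) = mex{0,1,2} = 3
g(4) = mex{0,1,2,3} = 4
g(5) = mex{1,2,3,4} = 0
g(6) = mex{0,2,3,4} = 1
g(7) = mex{0,1,3,4} = 2
g(8) = mex{0,1,2,4} = 3
g(9) = mex{0,1,2,3} = 4
g(10) = mex{1,2,3,4} = 0
g(11) = mex{0,2,3,4} = 1
So g(11) = 1.
By the Sprague-Grundy theorem, the Grundy value of a sum of independent games is the XOR of the component values.
Combined value = 0 XOR 3 XOR 1 = 2.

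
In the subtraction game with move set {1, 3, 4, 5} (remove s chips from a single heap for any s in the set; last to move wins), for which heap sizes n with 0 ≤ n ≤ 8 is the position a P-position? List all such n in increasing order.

0, 2, 8

Compute g(0), g(1), … for moves {1, 3, 4, 5}:
k:     0  1  2  3  4  5  6  7  8
g(k):  0  1  0  1  2  3  2  3  0
The P-positions (g = 0) in 0..8 are 0, 2, 8.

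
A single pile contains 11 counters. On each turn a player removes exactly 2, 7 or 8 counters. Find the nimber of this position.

Grundy values for subtraction set {2, 7, 8}:
g(0) = mex{} = 0
g(1) = mex{} = 0
g(2) = mex{0} = 1
g(3) = mex{0} = 1
g(4) = mex{1} = 0
g(5) = mex{1} = 0
g(6) = mex{0} = 1
g(7) = mex{0} = 1
g(8) = mex{0,1} = 2
g(9) = mex{0,1} = 2
g(10) = mex{1,2} = 0
g(11) = mex{0,1,2} = 3
So g(11) = 3.

3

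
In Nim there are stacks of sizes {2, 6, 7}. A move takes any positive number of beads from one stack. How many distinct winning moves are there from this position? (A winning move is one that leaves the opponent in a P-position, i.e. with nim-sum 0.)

3

In binary:
  010  (2)
  110  (6)
  111  (7)
  ---
  011  (3)
The overall nim-sum is X = 3. A stack of size p has a winning move iff p XOR X < p (reduce it to p XOR X).
  2: 2 XOR 3 = 1 < 2 — winning move (to 1).
  6: 6 XOR 3 = 5 < 6 — winning move (to 5).
  7: 7 XOR 3 = 4 < 7 — winning move (to 4).
That gives 3 winning moves.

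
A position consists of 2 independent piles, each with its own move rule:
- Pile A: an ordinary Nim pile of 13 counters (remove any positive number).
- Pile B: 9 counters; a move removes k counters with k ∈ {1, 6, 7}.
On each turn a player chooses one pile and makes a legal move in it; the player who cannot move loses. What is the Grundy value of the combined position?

14

Pile A is a plain Nim pile of size 13, so its Grundy value is 13.
For pile B, compute g(0), g(1), … with moves {1, 6, 7}:
g(0) = mex{} = 0
g(1) = mex{0} = 1
g(2) = mex{1} = 0
g(3) = mex{0} = 1
g(4) = mex{1} = 0
g(5) = mex{0} = 1
g(6) = mex{0,1} = 2
g(7) = mex{0,1,2} = 3
g(8) = mex{0,1,3} = 2
g(9) = mex{0,1,2} = 3
So g(9) = 3.
By the Sprague-Grundy theorem, the Grundy value of a sum of independent games is the XOR of the component values.
Combined value = 13 ⊕ 3 = 14.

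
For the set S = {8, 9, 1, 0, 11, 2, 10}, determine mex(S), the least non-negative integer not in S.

The values 0, 1, 2 are all present; 3 is the first non-negative integer missing from the set.

3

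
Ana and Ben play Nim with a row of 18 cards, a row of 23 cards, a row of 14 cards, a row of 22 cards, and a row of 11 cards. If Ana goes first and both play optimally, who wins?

Ana wins

Compute the nim-sum pairwise:
18 XOR 23 = 5
5 XOR 14 = 11
11 XOR 22 = 29
29 XOR 11 = 22
The nim-sum is 22 ≠ 0, so this is an N-position: the player to move can win; Ana has a winning move.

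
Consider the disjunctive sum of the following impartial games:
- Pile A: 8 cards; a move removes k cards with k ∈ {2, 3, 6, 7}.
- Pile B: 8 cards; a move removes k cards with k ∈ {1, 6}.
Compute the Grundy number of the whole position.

Build the Grundy sequence for pile A with g(k) = mex{g(k−s) : s ∈ {2, 3, 6, 7}, s ≤ k}:
k:     0  1  2  3  4  5  6  7  8
g(k):  0  0  1  1  2  0  3  1  2
So g(8) = 2.
For pile B, compute g(0), g(1), … with moves {1, 6}:
k:     0  1  2  3  4  5  6  7  8
g(k):  0  1  0  1  0  1  2  0  1
So g(8) = 1.
By the Sprague-Grundy theorem, the Grundy value of a sum of independent games is the XOR of the component values.
Combined value = 2 XOR 1 = 3.

3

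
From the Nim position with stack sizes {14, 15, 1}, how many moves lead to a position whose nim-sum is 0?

0

Compute the nim-sum pairwise:
14 ^ 15 = 1
1 ^ 1 = 0
The nim-sum is already 0, so every move leaves a nonzero nim-sum — there are no winning moves.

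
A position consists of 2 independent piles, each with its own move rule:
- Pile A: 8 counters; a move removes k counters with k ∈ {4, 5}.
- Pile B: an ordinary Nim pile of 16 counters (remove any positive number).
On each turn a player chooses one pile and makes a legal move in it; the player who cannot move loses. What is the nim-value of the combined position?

Grundy values for pile A (subtraction set {4, 5}):
g(0) = mex{} = 0
g(1) = mex{} = 0
g(2) = mex{} = 0
g(3) = mex{} = 0
g(4) = mex{0} = 1
g(5) = mex{0} = 1
g(6) = mex{0} = 1
g(7) = mex{0} = 1
g(8) = mex{0,1} = 2
So g(8) = 2.
Pile B is a plain Nim pile of size 16, so its Grundy value is 16.
The value of a disjunctive sum is the nim-sum of the parts.
Combined value = 2 XOR 16 = 18.

18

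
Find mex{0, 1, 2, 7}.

The values 0, 1, 2 are all present; 3 is the first non-negative integer missing from the set.

3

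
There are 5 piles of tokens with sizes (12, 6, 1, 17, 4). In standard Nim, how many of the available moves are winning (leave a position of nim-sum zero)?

1

Nim-sum: 12 ^ 6 ^ 1 ^ 17 ^ 4 = 30.
The overall nim-sum is X = 30. A pile of size p has a winning move iff p XOR X < p (reduce it to p XOR X).
  12: 12 XOR 30 = 18 ≥ 12 — no move.
  6: 6 XOR 30 = 24 ≥ 6 — no move.
  1: 1 XOR 30 = 31 ≥ 1 — no move.
  17: 17 XOR 30 = 15 < 17 — winning move (to 15).
  4: 4 XOR 30 = 26 ≥ 4 — no move.
That gives 1 winning move.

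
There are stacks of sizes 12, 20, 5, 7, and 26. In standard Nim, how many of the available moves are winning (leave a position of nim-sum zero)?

0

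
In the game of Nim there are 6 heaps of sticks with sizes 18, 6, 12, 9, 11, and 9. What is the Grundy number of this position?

Write each in binary and XOR column by column:
  10010  (18)
  00110  (6)
  01100  (12)
  01001  (9)
  01011  (11)
  01001  (9)
  -----
  10011  (19)

19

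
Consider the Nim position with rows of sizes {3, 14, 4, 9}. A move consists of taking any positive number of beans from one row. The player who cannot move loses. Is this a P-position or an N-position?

Write each in binary and XOR column by column:
  0011  (3)
  1110  (14)
  0100  (4)
  1001  (9)
  ----
  0000  (0)
The nim-sum is 0, so this is a P-position: the player to move is in a losing position under optimal play.

P-position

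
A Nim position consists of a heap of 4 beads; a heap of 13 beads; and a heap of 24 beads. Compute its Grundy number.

17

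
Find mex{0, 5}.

1

0 is in the set but 1 is not, so the mex is 1.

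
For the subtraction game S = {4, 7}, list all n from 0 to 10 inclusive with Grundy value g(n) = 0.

Compute g(0), g(1), … for moves {4, 7}:
g(0) = mex{} = 0
g(1) = mex{} = 0
g(2) = mex{} = 0
g(3) = mex{} = 0
g(4) = mex{0} = 1
g(5) = mex{0} = 1
g(6) = mex{0} = 1
g(7) = mex{0} = 1
g(8) = mex{0,1} = 2
g(9) = mex{0,1} = 2
g(10) = mex{0,1} = 2
The P-positions (g = 0) in 0..10 are 0, 1, 2, 3.

0, 1, 2, 3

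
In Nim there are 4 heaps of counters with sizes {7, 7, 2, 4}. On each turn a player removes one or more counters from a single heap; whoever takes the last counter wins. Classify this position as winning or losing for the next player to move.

Winning position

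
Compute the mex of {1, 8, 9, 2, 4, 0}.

The values 0, 1, 2 are all present; 3 is the first non-negative integer missing from the set.

3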